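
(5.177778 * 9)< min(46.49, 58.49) False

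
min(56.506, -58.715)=-58.715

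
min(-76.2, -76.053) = -76.2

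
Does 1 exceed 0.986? Yes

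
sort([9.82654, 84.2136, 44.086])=[9.82654, 44.086, 84.2136]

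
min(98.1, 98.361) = 98.1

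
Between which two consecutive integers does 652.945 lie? 652 and 653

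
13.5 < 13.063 False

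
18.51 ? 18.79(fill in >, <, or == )<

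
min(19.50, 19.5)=19.50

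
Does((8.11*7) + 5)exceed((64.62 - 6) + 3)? Yes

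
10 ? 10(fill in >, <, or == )==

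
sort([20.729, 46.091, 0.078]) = [0.078, 20.729, 46.091]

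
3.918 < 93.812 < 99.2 True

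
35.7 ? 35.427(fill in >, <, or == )>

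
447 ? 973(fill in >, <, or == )<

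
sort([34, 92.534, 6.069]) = [6.069, 34, 92.534]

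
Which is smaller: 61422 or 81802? 61422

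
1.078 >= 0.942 True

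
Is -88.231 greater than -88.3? Yes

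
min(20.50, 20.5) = 20.50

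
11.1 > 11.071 True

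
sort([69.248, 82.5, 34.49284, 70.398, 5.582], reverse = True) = [82.5, 70.398, 69.248, 34.49284, 5.582]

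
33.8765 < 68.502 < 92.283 True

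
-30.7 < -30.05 True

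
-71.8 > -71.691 False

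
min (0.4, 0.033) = 0.033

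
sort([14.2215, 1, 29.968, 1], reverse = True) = [29.968, 14.2215, 1, 1]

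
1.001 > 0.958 True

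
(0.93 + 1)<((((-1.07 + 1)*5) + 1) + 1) False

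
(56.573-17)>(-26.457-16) True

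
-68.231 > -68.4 True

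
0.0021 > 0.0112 False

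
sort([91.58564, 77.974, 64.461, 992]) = [64.461, 77.974, 91.58564, 992]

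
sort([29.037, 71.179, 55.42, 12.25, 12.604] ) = [12.25, 12.604, 29.037, 55.42, 71.179]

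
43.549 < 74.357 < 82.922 True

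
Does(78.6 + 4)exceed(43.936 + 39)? No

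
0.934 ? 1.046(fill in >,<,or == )<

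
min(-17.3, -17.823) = -17.823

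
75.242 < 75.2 False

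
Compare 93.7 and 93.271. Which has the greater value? 93.7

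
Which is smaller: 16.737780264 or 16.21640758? 16.21640758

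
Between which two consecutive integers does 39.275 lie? 39 and 40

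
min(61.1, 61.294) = 61.1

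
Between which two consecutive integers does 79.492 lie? 79 and 80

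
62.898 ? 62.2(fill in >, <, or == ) >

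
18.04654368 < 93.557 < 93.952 True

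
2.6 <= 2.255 False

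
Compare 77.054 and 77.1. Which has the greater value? 77.1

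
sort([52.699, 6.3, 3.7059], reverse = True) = [52.699, 6.3, 3.7059]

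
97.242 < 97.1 False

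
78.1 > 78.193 False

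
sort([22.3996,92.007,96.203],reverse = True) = [96.203,92.007,22.3996]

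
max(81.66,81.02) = 81.66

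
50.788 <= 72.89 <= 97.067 True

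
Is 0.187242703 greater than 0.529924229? No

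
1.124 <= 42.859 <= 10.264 False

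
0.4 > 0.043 True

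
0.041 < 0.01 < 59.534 False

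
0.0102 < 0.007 False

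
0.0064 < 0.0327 True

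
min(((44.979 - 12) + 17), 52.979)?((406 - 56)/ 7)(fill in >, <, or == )<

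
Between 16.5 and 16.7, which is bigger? 16.7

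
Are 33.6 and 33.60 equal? Yes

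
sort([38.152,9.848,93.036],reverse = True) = [93.036,38.152,9.848]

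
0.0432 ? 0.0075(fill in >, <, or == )>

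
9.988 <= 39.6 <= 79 True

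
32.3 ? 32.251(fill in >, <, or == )>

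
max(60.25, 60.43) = 60.43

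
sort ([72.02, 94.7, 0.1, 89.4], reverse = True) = [94.7, 89.4, 72.02, 0.1]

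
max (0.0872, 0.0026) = 0.0872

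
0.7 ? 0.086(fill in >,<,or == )>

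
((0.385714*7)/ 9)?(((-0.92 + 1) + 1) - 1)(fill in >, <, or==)>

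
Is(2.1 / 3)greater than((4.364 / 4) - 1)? Yes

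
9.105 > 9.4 False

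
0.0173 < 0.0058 False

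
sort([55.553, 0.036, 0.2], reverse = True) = [55.553, 0.2, 0.036]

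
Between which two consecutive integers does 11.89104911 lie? 11 and 12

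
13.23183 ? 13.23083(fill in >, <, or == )>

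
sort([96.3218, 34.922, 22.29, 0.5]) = [0.5, 22.29, 34.922, 96.3218]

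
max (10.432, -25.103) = 10.432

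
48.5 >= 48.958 False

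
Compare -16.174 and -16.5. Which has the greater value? -16.174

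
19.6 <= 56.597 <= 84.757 True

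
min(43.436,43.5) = 43.436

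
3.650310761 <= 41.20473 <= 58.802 True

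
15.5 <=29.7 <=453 True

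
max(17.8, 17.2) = 17.8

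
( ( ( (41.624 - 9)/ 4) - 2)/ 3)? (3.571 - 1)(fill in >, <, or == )<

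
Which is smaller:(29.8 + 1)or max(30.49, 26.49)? max(30.49, 26.49)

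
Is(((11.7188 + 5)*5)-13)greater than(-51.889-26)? Yes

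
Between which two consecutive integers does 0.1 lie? 0 and 1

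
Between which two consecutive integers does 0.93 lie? 0 and 1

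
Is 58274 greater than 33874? Yes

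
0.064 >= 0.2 False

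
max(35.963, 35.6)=35.963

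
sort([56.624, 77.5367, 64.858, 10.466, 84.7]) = [10.466, 56.624, 64.858, 77.5367, 84.7]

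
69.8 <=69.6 False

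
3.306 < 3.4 True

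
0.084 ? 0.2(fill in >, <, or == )<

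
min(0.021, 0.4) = 0.021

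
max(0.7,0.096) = 0.7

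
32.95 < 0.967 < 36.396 False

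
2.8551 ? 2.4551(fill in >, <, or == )>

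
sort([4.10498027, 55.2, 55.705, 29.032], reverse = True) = [55.705, 55.2, 29.032, 4.10498027]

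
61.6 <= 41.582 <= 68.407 False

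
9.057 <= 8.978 False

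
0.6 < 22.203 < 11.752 False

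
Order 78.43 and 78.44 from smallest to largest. 78.43, 78.44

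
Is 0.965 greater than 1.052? No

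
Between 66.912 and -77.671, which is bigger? 66.912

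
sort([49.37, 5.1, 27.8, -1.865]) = [-1.865, 5.1, 27.8, 49.37]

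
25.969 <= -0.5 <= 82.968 False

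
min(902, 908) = 902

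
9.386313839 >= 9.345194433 True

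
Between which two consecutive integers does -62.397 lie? -63 and -62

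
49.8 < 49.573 False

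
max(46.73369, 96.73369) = 96.73369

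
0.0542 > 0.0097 True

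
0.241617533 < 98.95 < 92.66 False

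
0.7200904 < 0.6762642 False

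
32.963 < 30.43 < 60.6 False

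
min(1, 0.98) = 0.98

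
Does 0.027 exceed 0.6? No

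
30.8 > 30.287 True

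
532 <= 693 True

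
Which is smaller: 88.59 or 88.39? 88.39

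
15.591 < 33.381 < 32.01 False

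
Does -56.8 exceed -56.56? No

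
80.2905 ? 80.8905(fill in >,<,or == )<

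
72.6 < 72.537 False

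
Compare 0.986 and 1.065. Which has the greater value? 1.065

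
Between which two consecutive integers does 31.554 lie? 31 and 32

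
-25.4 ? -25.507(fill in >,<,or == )>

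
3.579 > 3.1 True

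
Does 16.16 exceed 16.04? Yes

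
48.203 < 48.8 True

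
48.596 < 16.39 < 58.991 False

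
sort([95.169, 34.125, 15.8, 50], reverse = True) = [95.169, 50, 34.125, 15.8]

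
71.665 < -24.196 False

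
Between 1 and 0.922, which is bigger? 1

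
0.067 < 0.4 True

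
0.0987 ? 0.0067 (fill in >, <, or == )>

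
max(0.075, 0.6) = 0.6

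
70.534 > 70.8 False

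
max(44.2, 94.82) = 94.82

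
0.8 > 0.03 True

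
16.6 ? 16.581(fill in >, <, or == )>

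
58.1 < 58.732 True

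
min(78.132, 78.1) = 78.1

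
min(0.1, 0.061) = 0.061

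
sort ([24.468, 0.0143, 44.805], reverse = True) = [44.805, 24.468, 0.0143]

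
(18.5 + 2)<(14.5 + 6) False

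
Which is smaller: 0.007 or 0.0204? 0.007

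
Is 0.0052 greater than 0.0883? No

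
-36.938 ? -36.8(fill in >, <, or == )<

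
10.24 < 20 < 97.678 True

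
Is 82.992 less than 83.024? Yes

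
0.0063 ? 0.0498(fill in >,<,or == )<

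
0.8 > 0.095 True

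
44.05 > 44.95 False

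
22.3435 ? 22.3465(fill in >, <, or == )<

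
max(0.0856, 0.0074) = 0.0856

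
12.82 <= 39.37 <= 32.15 False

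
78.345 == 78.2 False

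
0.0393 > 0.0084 True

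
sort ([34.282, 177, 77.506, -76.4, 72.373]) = [-76.4, 34.282, 72.373, 77.506, 177]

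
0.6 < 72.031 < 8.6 False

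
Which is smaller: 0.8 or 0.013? 0.013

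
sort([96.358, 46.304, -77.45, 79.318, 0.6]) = [-77.45, 0.6, 46.304, 79.318, 96.358]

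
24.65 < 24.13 False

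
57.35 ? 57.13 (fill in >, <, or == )>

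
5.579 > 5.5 True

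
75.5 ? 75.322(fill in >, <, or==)>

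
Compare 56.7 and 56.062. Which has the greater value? 56.7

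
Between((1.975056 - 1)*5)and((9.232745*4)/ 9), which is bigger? ((1.975056 - 1)*5)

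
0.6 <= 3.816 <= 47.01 True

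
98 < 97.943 False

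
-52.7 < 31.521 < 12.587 False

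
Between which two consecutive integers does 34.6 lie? 34 and 35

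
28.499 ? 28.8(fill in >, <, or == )<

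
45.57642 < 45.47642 False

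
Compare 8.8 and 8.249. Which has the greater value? 8.8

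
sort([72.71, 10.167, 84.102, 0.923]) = [0.923, 10.167, 72.71, 84.102]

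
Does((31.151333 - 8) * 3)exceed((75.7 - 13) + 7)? No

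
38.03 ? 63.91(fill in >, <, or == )<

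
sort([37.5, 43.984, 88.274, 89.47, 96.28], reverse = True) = [96.28, 89.47, 88.274, 43.984, 37.5]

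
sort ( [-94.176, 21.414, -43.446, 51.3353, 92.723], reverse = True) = [92.723, 51.3353, 21.414, -43.446, -94.176]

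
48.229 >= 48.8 False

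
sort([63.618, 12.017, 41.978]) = [12.017, 41.978, 63.618]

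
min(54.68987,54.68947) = 54.68947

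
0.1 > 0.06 True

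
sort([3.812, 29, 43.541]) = [3.812, 29, 43.541]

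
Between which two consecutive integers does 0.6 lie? 0 and 1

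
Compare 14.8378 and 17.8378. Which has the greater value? 17.8378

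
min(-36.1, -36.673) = -36.673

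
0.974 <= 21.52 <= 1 False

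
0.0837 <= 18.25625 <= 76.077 True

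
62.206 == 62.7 False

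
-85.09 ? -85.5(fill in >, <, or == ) >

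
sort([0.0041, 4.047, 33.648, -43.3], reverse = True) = [33.648, 4.047, 0.0041, -43.3]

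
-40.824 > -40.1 False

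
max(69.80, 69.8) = 69.8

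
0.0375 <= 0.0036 False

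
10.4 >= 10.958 False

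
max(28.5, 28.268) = 28.5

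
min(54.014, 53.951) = 53.951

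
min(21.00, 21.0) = 21.00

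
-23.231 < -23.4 False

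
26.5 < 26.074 False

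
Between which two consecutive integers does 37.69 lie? 37 and 38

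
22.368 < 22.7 True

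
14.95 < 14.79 False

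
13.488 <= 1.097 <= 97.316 False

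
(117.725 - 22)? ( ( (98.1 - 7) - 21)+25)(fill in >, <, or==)>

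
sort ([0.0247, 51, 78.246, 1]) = [0.0247, 1, 51, 78.246]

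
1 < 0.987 False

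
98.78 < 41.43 False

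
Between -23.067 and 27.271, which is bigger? 27.271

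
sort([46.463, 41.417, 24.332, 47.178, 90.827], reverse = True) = [90.827, 47.178, 46.463, 41.417, 24.332]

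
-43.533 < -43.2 True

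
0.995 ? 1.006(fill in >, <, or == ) <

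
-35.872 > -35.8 False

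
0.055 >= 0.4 False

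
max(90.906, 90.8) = 90.906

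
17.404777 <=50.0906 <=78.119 True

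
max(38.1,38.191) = 38.191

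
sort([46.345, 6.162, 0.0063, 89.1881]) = [0.0063, 6.162, 46.345, 89.1881]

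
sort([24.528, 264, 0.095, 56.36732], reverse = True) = [264, 56.36732, 24.528, 0.095]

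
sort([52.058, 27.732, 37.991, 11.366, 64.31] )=[11.366, 27.732, 37.991, 52.058, 64.31]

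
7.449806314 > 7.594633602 False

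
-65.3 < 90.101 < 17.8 False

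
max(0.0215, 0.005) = 0.0215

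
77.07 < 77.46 True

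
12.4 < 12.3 False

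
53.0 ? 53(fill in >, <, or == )==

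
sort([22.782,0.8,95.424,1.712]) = [0.8,1.712,22.782,95.424]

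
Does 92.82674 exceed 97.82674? No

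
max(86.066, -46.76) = 86.066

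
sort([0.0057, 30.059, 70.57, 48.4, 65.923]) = [0.0057, 30.059, 48.4, 65.923, 70.57]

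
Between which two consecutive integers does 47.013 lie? 47 and 48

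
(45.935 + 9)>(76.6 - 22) True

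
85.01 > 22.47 True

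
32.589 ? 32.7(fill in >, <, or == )<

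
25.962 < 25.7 False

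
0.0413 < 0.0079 False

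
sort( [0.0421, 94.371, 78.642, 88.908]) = [0.0421, 78.642, 88.908, 94.371]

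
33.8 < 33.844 True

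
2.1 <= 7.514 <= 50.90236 True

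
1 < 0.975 False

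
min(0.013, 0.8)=0.013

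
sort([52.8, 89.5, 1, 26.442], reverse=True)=[89.5, 52.8, 26.442, 1]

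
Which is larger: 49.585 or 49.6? 49.6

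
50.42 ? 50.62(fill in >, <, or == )<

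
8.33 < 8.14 False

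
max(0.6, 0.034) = 0.6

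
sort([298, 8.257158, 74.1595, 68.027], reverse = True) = [298, 74.1595, 68.027, 8.257158]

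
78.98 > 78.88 True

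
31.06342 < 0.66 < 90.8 False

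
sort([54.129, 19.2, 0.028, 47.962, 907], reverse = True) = [907, 54.129, 47.962, 19.2, 0.028]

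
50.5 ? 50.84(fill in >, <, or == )<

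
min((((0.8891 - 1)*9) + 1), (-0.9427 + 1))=0.0019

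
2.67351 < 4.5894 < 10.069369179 True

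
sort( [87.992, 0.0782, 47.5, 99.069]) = [0.0782, 47.5, 87.992, 99.069]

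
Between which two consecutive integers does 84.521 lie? 84 and 85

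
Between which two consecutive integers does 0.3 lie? 0 and 1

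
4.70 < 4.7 False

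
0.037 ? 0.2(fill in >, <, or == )<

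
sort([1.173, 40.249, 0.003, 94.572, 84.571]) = [0.003, 1.173, 40.249, 84.571, 94.572]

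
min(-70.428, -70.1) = -70.428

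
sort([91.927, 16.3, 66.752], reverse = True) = [91.927, 66.752, 16.3]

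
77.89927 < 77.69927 False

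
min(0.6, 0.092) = 0.092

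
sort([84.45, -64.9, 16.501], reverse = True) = [84.45, 16.501, -64.9]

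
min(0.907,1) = 0.907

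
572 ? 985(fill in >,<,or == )<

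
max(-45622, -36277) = -36277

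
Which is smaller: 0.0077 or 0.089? 0.0077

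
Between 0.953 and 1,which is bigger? 1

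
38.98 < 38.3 False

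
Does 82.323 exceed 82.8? No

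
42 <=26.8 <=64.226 False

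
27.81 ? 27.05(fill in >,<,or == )>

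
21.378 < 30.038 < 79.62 True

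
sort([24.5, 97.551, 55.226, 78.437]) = [24.5, 55.226, 78.437, 97.551]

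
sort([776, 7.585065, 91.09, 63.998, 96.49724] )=[7.585065, 63.998, 91.09, 96.49724, 776]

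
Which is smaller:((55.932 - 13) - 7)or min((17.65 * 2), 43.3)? min((17.65 * 2), 43.3)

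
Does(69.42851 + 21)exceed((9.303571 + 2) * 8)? No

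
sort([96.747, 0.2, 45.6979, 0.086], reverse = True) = [96.747, 45.6979, 0.2, 0.086]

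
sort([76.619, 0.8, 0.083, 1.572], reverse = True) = [76.619, 1.572, 0.8, 0.083]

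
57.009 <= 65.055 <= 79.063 True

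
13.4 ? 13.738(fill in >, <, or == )<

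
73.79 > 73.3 True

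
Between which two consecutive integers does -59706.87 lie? -59707 and -59706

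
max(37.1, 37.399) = 37.399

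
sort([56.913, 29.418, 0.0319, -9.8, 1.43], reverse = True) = [56.913, 29.418, 1.43, 0.0319, -9.8]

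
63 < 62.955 False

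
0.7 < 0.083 False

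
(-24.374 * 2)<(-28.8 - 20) False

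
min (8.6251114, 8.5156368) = 8.5156368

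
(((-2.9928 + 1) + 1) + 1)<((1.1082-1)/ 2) True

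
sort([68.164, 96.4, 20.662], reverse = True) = [96.4, 68.164, 20.662]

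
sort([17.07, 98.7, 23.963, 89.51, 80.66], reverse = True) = [98.7, 89.51, 80.66, 23.963, 17.07]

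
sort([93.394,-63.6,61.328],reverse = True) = [93.394,61.328,-63.6]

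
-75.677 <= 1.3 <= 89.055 True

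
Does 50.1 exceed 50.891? No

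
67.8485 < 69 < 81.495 True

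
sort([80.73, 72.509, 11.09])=[11.09, 72.509, 80.73]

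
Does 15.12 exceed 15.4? No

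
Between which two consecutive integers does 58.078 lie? 58 and 59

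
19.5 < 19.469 False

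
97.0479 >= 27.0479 True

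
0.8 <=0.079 False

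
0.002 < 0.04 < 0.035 False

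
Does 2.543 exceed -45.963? Yes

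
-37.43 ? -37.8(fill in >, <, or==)>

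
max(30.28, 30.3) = 30.3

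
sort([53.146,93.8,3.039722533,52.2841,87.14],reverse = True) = [93.8,87.14,53.146,52.2841,3.039722533]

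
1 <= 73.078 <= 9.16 False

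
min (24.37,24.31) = 24.31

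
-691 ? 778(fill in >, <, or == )<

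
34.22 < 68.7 True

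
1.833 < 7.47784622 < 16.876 True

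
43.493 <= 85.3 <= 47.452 False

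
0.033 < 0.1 True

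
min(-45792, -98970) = -98970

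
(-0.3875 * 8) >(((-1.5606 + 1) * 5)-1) True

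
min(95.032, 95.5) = 95.032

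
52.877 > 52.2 True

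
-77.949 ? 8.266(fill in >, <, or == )<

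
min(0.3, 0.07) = 0.07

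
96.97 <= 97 True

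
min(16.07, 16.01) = 16.01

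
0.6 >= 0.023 True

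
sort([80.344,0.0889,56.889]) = [0.0889,56.889,80.344]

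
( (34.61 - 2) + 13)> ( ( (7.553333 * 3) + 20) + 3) False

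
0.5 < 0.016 False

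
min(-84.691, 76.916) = -84.691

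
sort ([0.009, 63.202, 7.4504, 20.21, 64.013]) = [0.009, 7.4504, 20.21, 63.202, 64.013]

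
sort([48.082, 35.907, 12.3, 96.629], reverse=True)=[96.629, 48.082, 35.907, 12.3]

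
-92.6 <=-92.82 False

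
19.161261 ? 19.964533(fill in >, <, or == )<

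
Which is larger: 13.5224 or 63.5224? 63.5224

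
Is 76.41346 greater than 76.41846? No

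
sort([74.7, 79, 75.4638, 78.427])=[74.7, 75.4638, 78.427, 79]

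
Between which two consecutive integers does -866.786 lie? -867 and -866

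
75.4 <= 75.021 False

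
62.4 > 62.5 False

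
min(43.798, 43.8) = 43.798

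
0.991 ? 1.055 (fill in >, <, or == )<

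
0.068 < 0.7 True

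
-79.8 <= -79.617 True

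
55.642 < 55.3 False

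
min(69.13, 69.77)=69.13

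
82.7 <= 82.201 False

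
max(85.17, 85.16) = 85.17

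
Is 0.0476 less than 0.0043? No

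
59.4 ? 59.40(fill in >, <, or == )==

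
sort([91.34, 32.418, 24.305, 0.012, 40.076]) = [0.012, 24.305, 32.418, 40.076, 91.34]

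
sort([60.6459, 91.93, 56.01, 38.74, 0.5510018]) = [0.5510018, 38.74, 56.01, 60.6459, 91.93]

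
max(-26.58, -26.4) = -26.4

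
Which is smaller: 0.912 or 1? 0.912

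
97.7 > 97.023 True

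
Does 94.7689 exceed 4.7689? Yes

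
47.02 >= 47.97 False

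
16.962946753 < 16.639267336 False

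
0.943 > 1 False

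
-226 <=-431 False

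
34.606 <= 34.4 False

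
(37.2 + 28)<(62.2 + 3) False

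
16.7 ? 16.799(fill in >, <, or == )<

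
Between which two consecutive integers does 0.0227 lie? 0 and 1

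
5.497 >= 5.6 False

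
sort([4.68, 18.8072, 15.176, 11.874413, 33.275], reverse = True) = [33.275, 18.8072, 15.176, 11.874413, 4.68]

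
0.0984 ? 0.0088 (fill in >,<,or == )>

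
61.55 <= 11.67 False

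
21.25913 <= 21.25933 True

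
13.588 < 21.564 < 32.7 True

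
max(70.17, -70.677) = 70.17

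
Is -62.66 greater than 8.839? No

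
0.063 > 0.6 False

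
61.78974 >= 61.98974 False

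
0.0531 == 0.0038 False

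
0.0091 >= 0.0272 False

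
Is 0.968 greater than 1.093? No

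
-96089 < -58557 True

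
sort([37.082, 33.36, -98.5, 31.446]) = [-98.5, 31.446, 33.36, 37.082]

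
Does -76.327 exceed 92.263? No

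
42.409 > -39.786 True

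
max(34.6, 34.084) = 34.6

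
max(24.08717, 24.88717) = 24.88717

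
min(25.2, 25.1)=25.1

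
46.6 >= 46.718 False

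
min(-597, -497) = -597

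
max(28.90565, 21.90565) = 28.90565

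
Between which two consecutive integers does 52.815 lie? 52 and 53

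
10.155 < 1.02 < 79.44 False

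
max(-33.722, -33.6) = -33.6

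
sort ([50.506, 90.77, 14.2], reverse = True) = [90.77, 50.506, 14.2]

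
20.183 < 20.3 True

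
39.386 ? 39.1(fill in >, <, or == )>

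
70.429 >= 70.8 False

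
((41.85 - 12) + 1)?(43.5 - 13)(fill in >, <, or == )>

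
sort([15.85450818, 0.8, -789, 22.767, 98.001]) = [-789, 0.8, 15.85450818, 22.767, 98.001]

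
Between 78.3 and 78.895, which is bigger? 78.895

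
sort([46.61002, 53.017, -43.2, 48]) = [-43.2, 46.61002, 48, 53.017]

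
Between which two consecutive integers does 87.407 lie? 87 and 88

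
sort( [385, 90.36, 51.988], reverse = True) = [385, 90.36, 51.988]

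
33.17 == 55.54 False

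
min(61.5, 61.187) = 61.187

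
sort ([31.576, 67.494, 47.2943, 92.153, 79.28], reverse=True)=[92.153, 79.28, 67.494, 47.2943, 31.576]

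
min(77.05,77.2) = 77.05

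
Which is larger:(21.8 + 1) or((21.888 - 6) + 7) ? ((21.888 - 6) + 7)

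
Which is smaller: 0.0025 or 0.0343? 0.0025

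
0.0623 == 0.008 False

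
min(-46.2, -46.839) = -46.839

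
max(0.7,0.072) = 0.7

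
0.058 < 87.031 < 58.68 False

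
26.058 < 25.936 False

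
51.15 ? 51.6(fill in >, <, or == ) <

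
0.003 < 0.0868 True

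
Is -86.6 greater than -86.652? Yes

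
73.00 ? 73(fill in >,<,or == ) ==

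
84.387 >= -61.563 True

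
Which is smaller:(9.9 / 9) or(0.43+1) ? (9.9 / 9)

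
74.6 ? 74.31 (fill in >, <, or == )>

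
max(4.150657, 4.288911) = 4.288911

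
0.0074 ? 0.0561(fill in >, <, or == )<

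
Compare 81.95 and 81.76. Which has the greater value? 81.95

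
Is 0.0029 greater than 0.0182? No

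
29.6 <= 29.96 True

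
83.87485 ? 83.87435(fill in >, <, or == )>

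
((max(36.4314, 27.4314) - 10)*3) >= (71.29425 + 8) False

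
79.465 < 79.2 False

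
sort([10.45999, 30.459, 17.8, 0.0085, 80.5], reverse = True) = [80.5, 30.459, 17.8, 10.45999, 0.0085]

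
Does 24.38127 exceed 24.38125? Yes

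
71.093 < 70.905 False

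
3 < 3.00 False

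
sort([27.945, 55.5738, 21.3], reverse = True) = [55.5738, 27.945, 21.3]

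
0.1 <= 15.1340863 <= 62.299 True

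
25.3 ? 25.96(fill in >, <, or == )<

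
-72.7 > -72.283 False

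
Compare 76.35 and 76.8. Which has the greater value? 76.8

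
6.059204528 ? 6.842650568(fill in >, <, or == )<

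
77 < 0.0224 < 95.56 False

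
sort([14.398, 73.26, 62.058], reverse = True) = [73.26, 62.058, 14.398]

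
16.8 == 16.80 True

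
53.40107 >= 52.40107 True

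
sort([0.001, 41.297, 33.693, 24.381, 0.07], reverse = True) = [41.297, 33.693, 24.381, 0.07, 0.001]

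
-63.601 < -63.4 True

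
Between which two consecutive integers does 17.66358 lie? 17 and 18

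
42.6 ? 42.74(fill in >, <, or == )<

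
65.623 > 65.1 True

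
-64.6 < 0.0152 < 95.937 True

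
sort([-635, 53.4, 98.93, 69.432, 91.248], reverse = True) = [98.93, 91.248, 69.432, 53.4, -635]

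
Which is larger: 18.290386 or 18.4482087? 18.4482087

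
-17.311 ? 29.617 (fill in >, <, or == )<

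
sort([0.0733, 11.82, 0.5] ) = [0.0733, 0.5, 11.82]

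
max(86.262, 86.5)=86.5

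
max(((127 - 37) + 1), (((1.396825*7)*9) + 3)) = 91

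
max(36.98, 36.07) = 36.98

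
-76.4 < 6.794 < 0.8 False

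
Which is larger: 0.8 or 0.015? 0.8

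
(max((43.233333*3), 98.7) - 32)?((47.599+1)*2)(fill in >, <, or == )>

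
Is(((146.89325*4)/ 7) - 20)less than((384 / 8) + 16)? Yes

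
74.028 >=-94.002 True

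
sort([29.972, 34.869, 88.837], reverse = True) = [88.837, 34.869, 29.972]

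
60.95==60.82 False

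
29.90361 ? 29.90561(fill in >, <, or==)<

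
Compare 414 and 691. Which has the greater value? 691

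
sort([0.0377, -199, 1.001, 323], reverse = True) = [323, 1.001, 0.0377, -199]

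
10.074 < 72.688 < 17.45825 False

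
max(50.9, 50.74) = 50.9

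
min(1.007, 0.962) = 0.962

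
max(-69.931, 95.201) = 95.201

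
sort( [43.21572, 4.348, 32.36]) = [4.348, 32.36, 43.21572]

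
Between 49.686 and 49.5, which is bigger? 49.686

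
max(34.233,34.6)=34.6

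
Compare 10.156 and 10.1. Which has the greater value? 10.156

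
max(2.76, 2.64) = 2.76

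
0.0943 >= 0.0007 True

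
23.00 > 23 False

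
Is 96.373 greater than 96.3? Yes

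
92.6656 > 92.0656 True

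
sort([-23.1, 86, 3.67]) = [-23.1, 3.67, 86]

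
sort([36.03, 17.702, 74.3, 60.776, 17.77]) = [17.702, 17.77, 36.03, 60.776, 74.3]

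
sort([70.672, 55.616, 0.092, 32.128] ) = [0.092, 32.128, 55.616, 70.672]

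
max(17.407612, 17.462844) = 17.462844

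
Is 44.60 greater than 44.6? No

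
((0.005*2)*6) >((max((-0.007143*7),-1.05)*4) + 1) False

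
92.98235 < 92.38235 False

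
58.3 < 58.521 True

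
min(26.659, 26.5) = 26.5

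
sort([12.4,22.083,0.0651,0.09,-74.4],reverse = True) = [22.083,12.4,0.09,0.0651,-74.4]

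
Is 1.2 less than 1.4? Yes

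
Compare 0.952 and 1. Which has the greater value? 1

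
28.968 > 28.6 True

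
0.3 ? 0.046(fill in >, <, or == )>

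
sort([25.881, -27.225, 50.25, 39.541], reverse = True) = [50.25, 39.541, 25.881, -27.225]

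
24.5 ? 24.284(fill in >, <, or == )>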